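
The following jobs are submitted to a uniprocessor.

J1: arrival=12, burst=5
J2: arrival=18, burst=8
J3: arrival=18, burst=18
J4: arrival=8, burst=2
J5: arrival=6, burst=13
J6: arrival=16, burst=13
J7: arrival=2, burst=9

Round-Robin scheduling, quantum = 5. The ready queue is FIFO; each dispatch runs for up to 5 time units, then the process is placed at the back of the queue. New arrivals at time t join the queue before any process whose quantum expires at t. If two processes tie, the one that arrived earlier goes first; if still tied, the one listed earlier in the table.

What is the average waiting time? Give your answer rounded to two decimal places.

Gantt: | idle 0-2 | J7 2-7 | J5 7-12 | J7 12-16 | J4 16-18 | J1 18-23 | J5 23-28 | J6 28-33 | J2 33-38 | J3 38-43 | J5 43-46 | J6 46-51 | J2 51-54 | J3 54-59 | J6 59-62 | J3 62-70 |
Completion: J1=23  J2=54  J3=70  J4=18  J5=46  J6=62  J7=16
Waiting times: J1=6, J2=28, J3=34, J4=8, J5=27, J6=33, J7=5
Average waiting = (6+28+34+8+27+33+5) / 7 = 141/7 = 20.14

20.14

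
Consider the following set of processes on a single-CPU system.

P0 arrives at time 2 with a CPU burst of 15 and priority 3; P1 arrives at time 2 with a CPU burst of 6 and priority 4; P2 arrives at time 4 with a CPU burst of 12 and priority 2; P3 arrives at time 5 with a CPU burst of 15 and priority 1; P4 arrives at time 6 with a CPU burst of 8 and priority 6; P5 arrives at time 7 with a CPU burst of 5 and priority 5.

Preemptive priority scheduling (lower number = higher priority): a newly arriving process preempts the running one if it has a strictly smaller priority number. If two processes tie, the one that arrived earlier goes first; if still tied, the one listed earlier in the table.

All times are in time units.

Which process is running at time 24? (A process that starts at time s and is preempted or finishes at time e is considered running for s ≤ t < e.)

Timeline: | idle 0-2 | P0 2-4 | P2 4-5 | P3 5-20 | P2 20-31 | P0 31-44 | P1 44-50 | P5 50-55 | P4 55-63 |
Completion: P0=44  P1=50  P2=31  P3=20  P4=63  P5=55
Turnaround (C−A): P0=42  P1=48  P2=27  P3=15  P4=57  P5=48

P2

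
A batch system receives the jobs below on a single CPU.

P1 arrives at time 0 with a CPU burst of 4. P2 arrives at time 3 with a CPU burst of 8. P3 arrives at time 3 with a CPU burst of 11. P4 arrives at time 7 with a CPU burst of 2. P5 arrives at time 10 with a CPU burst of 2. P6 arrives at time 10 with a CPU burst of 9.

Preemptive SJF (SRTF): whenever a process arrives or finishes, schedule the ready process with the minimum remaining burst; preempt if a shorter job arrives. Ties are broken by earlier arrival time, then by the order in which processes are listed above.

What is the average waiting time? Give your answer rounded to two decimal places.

Timeline: | P1 0-4 | P2 4-7 | P4 7-9 | P2 9-10 | P5 10-12 | P2 12-16 | P6 16-25 | P3 25-36 |
Completion: P1=4  P2=16  P3=36  P4=9  P5=12  P6=25
Turnaround (C−A): P1=4  P2=13  P3=33  P4=2  P5=2  P6=15
Waiting times: P1=0, P2=5, P3=22, P4=0, P5=0, P6=6
Average waiting = (0+5+22+0+0+6) / 6 = 33/6 = 5.50

5.50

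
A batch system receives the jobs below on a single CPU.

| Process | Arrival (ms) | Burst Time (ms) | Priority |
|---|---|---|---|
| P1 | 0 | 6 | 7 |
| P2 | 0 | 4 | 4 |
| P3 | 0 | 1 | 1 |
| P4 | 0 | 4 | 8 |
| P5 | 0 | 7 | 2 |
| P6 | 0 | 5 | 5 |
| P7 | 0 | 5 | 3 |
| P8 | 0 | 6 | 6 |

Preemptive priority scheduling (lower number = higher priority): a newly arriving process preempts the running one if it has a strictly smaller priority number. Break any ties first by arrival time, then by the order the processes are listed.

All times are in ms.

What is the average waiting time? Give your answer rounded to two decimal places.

15.38

Gantt: | P3 0-1 | P5 1-8 | P7 8-13 | P2 13-17 | P6 17-22 | P8 22-28 | P1 28-34 | P4 34-38 |
Completion: P1=34  P2=17  P3=1  P4=38  P5=8  P6=22  P7=13  P8=28
Turnaround (C−A): P1=34  P2=17  P3=1  P4=38  P5=8  P6=22  P7=13  P8=28
Waiting times: P1=28, P2=13, P3=0, P4=34, P5=1, P6=17, P7=8, P8=22
Average waiting = (28+13+0+34+1+17+8+22) / 8 = 123/8 = 15.38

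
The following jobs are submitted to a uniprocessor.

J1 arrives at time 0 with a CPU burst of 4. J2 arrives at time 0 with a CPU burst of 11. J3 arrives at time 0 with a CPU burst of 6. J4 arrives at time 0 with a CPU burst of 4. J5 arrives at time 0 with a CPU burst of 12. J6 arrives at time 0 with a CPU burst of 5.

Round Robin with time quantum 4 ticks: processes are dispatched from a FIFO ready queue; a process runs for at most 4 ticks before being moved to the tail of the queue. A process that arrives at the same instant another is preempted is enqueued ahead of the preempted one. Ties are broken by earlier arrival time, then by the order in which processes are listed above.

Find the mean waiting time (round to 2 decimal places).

Schedule: | J1 0-4 | J2 4-8 | J3 8-12 | J4 12-16 | J5 16-20 | J6 20-24 | J2 24-28 | J3 28-30 | J5 30-34 | J6 34-35 | J2 35-38 | J5 38-42 |
Completion: J1=4  J2=38  J3=30  J4=16  J5=42  J6=35
Waiting times: J1=0, J2=27, J3=24, J4=12, J5=30, J6=30
Average waiting = (0+27+24+12+30+30) / 6 = 123/6 = 20.50

20.50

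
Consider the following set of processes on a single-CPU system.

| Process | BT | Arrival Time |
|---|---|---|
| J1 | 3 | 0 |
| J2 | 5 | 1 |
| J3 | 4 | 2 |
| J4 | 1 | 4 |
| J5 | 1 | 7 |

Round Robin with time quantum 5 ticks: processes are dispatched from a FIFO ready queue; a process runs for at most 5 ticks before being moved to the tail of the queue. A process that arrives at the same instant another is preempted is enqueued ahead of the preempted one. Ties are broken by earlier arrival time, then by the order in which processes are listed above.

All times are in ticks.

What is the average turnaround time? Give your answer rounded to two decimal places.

7.20

Schedule: | J1 0-3 | J2 3-8 | J3 8-12 | J4 12-13 | J5 13-14 |
Completion: J1=3  J2=8  J3=12  J4=13  J5=14
Turnaround (C−A): J1=3  J2=7  J3=10  J4=9  J5=7
Turnaround times: J1=3, J2=7, J3=10, J4=9, J5=7
Average turnaround = (3+7+10+9+7) / 5 = 36/5 = 7.20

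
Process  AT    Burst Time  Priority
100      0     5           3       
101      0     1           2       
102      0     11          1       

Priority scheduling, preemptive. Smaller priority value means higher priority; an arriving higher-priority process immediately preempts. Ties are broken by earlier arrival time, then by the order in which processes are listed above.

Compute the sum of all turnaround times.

40

Schedule: | 102 0-11 | 101 11-12 | 100 12-17 |
Completion: 100=17  101=12  102=11
Turnaround (C−A): 100=17  101=12  102=11
Turnaround = completion − arrival: 100=17, 101=12, 102=11
Total turnaround = 17 + 12 + 11 = 40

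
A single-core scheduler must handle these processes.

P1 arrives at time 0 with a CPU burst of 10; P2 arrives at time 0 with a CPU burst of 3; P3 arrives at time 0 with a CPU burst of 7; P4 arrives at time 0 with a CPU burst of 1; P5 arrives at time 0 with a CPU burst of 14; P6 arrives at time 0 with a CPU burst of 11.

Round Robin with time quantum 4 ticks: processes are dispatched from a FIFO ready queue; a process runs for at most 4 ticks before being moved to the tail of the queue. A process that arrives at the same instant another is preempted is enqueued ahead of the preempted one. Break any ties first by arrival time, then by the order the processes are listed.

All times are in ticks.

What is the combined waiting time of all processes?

127

Gantt: | P1 0-4 | P2 4-7 | P3 7-11 | P4 11-12 | P5 12-16 | P6 16-20 | P1 20-24 | P3 24-27 | P5 27-31 | P6 31-35 | P1 35-37 | P5 37-41 | P6 41-44 | P5 44-46 |
Completion: P1=37  P2=7  P3=27  P4=12  P5=46  P6=44
Waiting = turnaround − burst: P1=27, P2=4, P3=20, P4=11, P5=32, P6=33
Total waiting = 27 + 4 + 20 + 11 + 32 + 33 = 127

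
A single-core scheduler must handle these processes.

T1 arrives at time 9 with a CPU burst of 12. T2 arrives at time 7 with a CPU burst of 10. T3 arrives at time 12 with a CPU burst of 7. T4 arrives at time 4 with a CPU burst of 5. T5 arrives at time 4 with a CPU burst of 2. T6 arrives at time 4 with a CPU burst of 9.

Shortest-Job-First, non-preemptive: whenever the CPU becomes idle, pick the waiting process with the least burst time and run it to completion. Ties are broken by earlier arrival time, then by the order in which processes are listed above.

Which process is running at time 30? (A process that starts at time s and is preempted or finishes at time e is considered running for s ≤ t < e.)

Gantt: | idle 0-4 | T5 4-6 | T4 6-11 | T6 11-20 | T3 20-27 | T2 27-37 | T1 37-49 |
Completion: T1=49  T2=37  T3=27  T4=11  T5=6  T6=20

T2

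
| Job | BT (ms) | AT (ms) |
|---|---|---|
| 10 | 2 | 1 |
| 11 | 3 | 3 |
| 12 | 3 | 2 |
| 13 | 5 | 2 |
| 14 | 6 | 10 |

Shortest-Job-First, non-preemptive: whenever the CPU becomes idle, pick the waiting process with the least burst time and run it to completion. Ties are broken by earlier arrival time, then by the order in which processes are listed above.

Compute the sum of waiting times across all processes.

Gantt: | idle 0-1 | 10 1-3 | 12 3-6 | 11 6-9 | 13 9-14 | 14 14-20 |
Completion: 10=3  11=9  12=6  13=14  14=20
Waiting = turnaround − burst: 10=0, 11=3, 12=1, 13=7, 14=4
Total waiting = 0 + 3 + 1 + 7 + 4 = 15

15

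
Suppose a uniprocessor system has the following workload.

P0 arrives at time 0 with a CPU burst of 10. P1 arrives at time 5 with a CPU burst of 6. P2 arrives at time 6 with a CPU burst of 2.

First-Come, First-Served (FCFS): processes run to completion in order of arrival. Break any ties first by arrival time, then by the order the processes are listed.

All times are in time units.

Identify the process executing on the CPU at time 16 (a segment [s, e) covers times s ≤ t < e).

Timeline: | P0 0-10 | P1 10-16 | P2 16-18 |
Completion: P0=10  P1=16  P2=18

P2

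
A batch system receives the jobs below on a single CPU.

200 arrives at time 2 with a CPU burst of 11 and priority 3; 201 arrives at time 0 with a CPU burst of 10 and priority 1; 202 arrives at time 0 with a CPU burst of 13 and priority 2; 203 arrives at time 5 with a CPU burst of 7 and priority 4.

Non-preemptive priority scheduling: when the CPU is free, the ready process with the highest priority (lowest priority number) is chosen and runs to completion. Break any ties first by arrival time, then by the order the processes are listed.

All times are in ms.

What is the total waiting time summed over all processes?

60

Gantt: | 201 0-10 | 202 10-23 | 200 23-34 | 203 34-41 |
Completion: 200=34  201=10  202=23  203=41
Turnaround (C−A): 200=32  201=10  202=23  203=36
Waiting = turnaround − burst: 200=21, 201=0, 202=10, 203=29
Total waiting = 21 + 0 + 10 + 29 = 60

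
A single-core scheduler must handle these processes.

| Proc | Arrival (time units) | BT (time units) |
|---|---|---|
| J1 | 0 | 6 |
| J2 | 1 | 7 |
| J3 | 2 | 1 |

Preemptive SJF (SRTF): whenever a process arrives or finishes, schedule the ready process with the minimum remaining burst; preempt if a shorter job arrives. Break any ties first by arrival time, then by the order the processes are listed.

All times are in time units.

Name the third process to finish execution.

Gantt: | J1 0-2 | J3 2-3 | J1 3-7 | J2 7-14 |
Completion: J1=7  J2=14  J3=3
Finish order: J3 → J1 → J2

J2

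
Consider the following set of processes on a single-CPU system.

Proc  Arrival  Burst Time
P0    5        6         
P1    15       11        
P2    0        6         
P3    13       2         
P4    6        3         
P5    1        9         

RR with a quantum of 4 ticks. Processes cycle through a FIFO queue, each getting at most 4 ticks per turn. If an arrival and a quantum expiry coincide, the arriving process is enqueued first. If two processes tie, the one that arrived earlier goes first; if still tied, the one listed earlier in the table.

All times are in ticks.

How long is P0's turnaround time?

Gantt: | P2 0-4 | P5 4-8 | P2 8-10 | P0 10-14 | P4 14-17 | P5 17-21 | P3 21-23 | P0 23-25 | P1 25-29 | P5 29-30 | P1 30-37 |
Completion: P0=25  P1=37  P2=10  P3=23  P4=17  P5=30
Turnaround(P0) = completion − arrival = 25 − 5 = 20

20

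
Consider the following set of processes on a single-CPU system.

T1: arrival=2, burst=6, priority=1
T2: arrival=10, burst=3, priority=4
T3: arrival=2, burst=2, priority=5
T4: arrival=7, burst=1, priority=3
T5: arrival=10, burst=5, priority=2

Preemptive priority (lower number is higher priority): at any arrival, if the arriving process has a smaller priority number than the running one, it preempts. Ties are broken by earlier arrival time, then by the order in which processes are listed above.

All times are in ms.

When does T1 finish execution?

Gantt: | idle 0-2 | T1 2-8 | T4 8-9 | T3 9-10 | T5 10-15 | T2 15-18 | T3 18-19 |
Completion: T1=8  T2=18  T3=19  T4=9  T5=15

8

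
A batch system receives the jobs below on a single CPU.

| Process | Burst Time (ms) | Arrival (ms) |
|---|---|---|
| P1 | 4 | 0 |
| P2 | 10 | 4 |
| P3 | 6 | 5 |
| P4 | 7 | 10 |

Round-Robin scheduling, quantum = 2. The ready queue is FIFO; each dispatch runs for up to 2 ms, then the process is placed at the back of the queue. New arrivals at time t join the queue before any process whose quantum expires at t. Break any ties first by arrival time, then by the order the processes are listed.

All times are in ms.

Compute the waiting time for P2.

Schedule: | P1 0-4 | P2 4-6 | P3 6-8 | P2 8-10 | P3 10-12 | P4 12-14 | P2 14-16 | P3 16-18 | P4 18-20 | P2 20-22 | P4 22-24 | P2 24-26 | P4 26-27 |
Completion: P1=4  P2=26  P3=18  P4=27
Turnaround (C−A): P1=4  P2=22  P3=13  P4=17
Waiting(P2) = turnaround − burst = 22 − 10 = 12

12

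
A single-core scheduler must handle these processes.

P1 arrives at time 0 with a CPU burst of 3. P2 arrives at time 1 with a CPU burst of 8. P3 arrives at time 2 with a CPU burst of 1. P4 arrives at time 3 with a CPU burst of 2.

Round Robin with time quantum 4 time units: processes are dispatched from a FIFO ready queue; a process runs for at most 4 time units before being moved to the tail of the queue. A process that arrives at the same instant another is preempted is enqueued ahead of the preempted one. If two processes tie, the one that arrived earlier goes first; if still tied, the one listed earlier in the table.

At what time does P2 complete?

Timeline: | P1 0-3 | P2 3-7 | P3 7-8 | P4 8-10 | P2 10-14 |
Completion: P1=3  P2=14  P3=8  P4=10
Turnaround (C−A): P1=3  P2=13  P3=6  P4=7

14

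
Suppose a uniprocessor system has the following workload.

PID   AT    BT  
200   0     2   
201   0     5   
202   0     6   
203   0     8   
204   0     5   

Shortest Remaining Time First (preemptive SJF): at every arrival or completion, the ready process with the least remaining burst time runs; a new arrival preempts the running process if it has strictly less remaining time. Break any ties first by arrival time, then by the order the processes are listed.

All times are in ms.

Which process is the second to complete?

Gantt: | 200 0-2 | 201 2-7 | 204 7-12 | 202 12-18 | 203 18-26 |
Completion: 200=2  201=7  202=18  203=26  204=12
Turnaround (C−A): 200=2  201=7  202=18  203=26  204=12
Finish order: 200 → 201 → 204 → 202 → 203

201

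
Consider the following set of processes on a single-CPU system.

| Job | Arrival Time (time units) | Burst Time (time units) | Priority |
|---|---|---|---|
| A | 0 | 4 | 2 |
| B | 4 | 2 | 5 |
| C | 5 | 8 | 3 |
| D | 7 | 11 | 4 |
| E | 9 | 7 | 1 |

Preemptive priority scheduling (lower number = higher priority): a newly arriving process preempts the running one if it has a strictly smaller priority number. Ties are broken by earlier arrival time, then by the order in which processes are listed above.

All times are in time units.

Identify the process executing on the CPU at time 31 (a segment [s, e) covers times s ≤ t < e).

Gantt: | A 0-4 | B 4-5 | C 5-9 | E 9-16 | C 16-20 | D 20-31 | B 31-32 |
Completion: A=4  B=32  C=20  D=31  E=16

B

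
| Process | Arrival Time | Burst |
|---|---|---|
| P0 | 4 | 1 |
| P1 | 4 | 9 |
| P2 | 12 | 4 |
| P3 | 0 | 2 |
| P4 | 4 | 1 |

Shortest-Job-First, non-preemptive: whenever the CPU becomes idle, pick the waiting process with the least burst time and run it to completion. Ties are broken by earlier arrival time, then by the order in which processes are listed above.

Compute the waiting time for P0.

Gantt: | P3 0-2 | idle 2-4 | P0 4-5 | P4 5-6 | P1 6-15 | P2 15-19 |
Completion: P0=5  P1=15  P2=19  P3=2  P4=6
Turnaround (C−A): P0=1  P1=11  P2=7  P3=2  P4=2
Waiting(P0) = turnaround − burst = 1 − 1 = 0

0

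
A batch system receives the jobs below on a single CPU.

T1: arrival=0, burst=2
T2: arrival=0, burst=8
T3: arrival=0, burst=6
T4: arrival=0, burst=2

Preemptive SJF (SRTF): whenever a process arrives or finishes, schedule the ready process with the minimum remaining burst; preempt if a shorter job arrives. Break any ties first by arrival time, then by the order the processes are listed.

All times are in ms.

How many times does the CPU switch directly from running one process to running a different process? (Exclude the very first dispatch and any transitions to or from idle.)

Gantt: | T1 0-2 | T4 2-4 | T3 4-10 | T2 10-18 |
Completion: T1=2  T2=18  T3=10  T4=4

3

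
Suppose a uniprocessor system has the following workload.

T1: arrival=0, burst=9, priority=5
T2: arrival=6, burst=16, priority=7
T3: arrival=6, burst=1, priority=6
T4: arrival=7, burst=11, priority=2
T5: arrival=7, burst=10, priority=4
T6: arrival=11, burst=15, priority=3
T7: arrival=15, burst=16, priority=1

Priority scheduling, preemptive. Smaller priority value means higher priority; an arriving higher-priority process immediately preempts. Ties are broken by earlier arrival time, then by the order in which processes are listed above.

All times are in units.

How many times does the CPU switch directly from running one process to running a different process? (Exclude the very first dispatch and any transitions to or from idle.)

Schedule: | T1 0-7 | T4 7-15 | T7 15-31 | T4 31-34 | T6 34-49 | T5 49-59 | T1 59-61 | T3 61-62 | T2 62-78 |
Completion: T1=61  T2=78  T3=62  T4=34  T5=59  T6=49  T7=31
Turnaround (C−A): T1=61  T2=72  T3=56  T4=27  T5=52  T6=38  T7=16

8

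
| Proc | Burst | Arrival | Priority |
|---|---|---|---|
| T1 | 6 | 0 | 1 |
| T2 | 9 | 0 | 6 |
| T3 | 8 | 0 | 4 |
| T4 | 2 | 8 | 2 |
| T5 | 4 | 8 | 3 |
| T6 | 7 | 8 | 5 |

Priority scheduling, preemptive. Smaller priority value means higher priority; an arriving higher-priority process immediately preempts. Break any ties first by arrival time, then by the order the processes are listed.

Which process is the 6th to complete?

Timeline: | T1 0-6 | T3 6-8 | T4 8-10 | T5 10-14 | T3 14-20 | T6 20-27 | T2 27-36 |
Completion: T1=6  T2=36  T3=20  T4=10  T5=14  T6=27
Turnaround (C−A): T1=6  T2=36  T3=20  T4=2  T5=6  T6=19
Finish order: T1 → T4 → T5 → T3 → T6 → T2

T2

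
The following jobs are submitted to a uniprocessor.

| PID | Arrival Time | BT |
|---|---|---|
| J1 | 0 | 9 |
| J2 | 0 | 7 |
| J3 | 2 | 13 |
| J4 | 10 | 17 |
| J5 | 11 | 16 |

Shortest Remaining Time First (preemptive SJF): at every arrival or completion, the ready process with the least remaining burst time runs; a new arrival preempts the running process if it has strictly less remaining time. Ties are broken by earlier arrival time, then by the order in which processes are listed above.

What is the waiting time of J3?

14

Schedule: | J2 0-7 | J1 7-16 | J3 16-29 | J5 29-45 | J4 45-62 |
Completion: J1=16  J2=7  J3=29  J4=62  J5=45
Waiting(J3) = turnaround − burst = 27 − 13 = 14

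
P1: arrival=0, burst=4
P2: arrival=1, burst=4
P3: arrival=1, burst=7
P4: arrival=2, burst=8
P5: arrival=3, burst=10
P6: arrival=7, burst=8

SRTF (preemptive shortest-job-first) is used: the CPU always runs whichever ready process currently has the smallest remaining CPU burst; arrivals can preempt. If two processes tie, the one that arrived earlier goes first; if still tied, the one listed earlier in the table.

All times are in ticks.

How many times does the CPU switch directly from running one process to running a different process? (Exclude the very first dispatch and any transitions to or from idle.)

5

Timeline: | P1 0-4 | P2 4-8 | P3 8-15 | P4 15-23 | P6 23-31 | P5 31-41 |
Completion: P1=4  P2=8  P3=15  P4=23  P5=41  P6=31
Turnaround (C−A): P1=4  P2=7  P3=14  P4=21  P5=38  P6=24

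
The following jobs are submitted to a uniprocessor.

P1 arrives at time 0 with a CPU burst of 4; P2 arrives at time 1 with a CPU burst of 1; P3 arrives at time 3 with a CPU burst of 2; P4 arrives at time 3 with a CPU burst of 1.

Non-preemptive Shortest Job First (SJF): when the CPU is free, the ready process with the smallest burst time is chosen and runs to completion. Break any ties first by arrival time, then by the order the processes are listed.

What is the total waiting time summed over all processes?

Gantt: | P1 0-4 | P2 4-5 | P4 5-6 | P3 6-8 |
Completion: P1=4  P2=5  P3=8  P4=6
Waiting = turnaround − burst: P1=0, P2=3, P3=3, P4=2
Total waiting = 0 + 3 + 3 + 2 = 8

8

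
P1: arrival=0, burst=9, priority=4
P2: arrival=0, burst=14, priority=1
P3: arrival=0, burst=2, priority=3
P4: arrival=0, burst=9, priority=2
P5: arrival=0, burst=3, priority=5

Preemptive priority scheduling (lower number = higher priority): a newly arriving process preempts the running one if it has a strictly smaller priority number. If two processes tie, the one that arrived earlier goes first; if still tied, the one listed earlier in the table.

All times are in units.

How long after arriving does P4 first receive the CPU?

Timeline: | P2 0-14 | P4 14-23 | P3 23-25 | P1 25-34 | P5 34-37 |
Completion: P1=34  P2=14  P3=25  P4=23  P5=37
Turnaround (C−A): P1=34  P2=14  P3=25  P4=23  P5=37
Response(P4) = first start − arrival = 14 − 0 = 14

14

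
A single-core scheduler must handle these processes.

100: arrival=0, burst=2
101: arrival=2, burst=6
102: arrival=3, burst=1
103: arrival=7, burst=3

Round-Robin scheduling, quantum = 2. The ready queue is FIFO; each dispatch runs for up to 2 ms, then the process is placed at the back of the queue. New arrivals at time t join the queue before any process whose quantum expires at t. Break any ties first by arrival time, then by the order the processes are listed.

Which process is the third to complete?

101

Gantt: | 100 0-2 | 101 2-4 | 102 4-5 | 101 5-7 | 103 7-9 | 101 9-11 | 103 11-12 |
Completion: 100=2  101=11  102=5  103=12
Turnaround (C−A): 100=2  101=9  102=2  103=5
Finish order: 100 → 102 → 101 → 103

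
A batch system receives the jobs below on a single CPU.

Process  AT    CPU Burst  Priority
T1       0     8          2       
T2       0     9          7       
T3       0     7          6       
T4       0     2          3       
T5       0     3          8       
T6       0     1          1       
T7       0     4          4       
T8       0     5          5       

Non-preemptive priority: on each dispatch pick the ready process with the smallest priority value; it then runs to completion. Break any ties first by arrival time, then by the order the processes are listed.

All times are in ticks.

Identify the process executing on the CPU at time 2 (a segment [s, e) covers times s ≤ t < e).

T1

Schedule: | T6 0-1 | T1 1-9 | T4 9-11 | T7 11-15 | T8 15-20 | T3 20-27 | T2 27-36 | T5 36-39 |
Completion: T1=9  T2=36  T3=27  T4=11  T5=39  T6=1  T7=15  T8=20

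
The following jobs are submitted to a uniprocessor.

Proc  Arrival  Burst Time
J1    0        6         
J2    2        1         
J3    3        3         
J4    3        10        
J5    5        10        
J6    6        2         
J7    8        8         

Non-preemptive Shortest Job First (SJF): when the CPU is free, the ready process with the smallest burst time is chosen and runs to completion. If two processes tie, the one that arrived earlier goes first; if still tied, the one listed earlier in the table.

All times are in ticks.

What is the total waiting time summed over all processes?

Schedule: | J1 0-6 | J2 6-7 | J6 7-9 | J3 9-12 | J7 12-20 | J4 20-30 | J5 30-40 |
Completion: J1=6  J2=7  J3=12  J4=30  J5=40  J6=9  J7=20
Turnaround (C−A): J1=6  J2=5  J3=9  J4=27  J5=35  J6=3  J7=12
Waiting = turnaround − burst: J1=0, J2=4, J3=6, J4=17, J5=25, J6=1, J7=4
Total waiting = 0 + 4 + 6 + 17 + 25 + 1 + 4 = 57

57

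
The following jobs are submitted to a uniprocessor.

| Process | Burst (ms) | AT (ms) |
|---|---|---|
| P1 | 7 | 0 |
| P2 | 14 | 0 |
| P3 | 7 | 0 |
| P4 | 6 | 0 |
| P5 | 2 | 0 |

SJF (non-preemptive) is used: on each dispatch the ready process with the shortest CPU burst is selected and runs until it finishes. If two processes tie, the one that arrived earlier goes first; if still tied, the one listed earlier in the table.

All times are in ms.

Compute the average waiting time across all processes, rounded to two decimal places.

9.40

Gantt: | P5 0-2 | P4 2-8 | P1 8-15 | P3 15-22 | P2 22-36 |
Completion: P1=15  P2=36  P3=22  P4=8  P5=2
Waiting times: P1=8, P2=22, P3=15, P4=2, P5=0
Average waiting = (8+22+15+2+0) / 5 = 47/5 = 9.40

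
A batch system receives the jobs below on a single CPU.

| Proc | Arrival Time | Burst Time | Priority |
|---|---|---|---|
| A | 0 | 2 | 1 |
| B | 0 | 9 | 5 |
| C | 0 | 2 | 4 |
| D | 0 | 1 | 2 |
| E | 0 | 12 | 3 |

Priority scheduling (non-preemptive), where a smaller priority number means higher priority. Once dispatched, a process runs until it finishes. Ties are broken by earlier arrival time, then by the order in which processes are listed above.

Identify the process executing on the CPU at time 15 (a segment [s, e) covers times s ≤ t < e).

C

Timeline: | A 0-2 | D 2-3 | E 3-15 | C 15-17 | B 17-26 |
Completion: A=2  B=26  C=17  D=3  E=15
Turnaround (C−A): A=2  B=26  C=17  D=3  E=15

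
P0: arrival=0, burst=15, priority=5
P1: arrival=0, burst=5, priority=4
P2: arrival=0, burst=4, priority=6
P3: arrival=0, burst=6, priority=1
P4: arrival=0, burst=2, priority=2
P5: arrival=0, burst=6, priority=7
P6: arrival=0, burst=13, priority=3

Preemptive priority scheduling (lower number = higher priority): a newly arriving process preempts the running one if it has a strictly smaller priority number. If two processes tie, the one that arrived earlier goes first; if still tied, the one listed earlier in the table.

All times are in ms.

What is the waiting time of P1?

21

Gantt: | P3 0-6 | P4 6-8 | P6 8-21 | P1 21-26 | P0 26-41 | P2 41-45 | P5 45-51 |
Completion: P0=41  P1=26  P2=45  P3=6  P4=8  P5=51  P6=21
Waiting(P1) = turnaround − burst = 26 − 5 = 21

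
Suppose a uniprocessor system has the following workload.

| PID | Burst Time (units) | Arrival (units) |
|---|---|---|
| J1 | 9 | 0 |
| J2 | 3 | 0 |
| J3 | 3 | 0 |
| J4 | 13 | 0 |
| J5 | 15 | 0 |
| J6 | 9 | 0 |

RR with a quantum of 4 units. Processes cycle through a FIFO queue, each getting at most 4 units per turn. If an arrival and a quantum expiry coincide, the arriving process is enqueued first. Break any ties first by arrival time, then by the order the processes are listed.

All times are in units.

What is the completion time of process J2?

7

Timeline: | J1 0-4 | J2 4-7 | J3 7-10 | J4 10-14 | J5 14-18 | J6 18-22 | J1 22-26 | J4 26-30 | J5 30-34 | J6 34-38 | J1 38-39 | J4 39-43 | J5 43-47 | J6 47-48 | J4 48-49 | J5 49-52 |
Completion: J1=39  J2=7  J3=10  J4=49  J5=52  J6=48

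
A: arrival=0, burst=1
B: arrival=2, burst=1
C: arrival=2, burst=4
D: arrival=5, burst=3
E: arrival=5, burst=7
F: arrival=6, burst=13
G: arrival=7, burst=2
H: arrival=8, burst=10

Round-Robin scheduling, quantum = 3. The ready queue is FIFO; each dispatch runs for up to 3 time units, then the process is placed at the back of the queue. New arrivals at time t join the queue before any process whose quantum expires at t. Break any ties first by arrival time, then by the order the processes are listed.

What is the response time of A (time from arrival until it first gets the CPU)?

Timeline: | A 0-1 | idle 1-2 | B 2-3 | C 3-6 | D 6-9 | E 9-12 | F 12-15 | C 15-16 | G 16-18 | H 18-21 | E 21-24 | F 24-27 | H 27-30 | E 30-31 | F 31-34 | H 34-37 | F 37-40 | H 40-41 | F 41-42 |
Completion: A=1  B=3  C=16  D=9  E=31  F=42  G=18  H=41
Turnaround (C−A): A=1  B=1  C=14  D=4  E=26  F=36  G=11  H=33
Response(A) = first start − arrival = 0 − 0 = 0

0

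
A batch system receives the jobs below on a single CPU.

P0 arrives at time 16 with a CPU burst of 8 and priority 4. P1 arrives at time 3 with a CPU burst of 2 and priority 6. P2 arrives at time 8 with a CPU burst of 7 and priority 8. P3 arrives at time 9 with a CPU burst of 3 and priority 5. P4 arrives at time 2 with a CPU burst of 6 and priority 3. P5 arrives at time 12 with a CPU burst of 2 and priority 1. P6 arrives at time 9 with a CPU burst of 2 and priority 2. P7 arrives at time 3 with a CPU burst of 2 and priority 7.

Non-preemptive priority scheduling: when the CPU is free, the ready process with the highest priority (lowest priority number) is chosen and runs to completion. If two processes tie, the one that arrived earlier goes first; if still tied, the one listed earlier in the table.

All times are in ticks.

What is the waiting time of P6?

1

Gantt: | idle 0-2 | P4 2-8 | P1 8-10 | P6 10-12 | P5 12-14 | P3 14-17 | P0 17-25 | P7 25-27 | P2 27-34 |
Completion: P0=25  P1=10  P2=34  P3=17  P4=8  P5=14  P6=12  P7=27
Turnaround (C−A): P0=9  P1=7  P2=26  P3=8  P4=6  P5=2  P6=3  P7=24
Waiting(P6) = turnaround − burst = 3 − 2 = 1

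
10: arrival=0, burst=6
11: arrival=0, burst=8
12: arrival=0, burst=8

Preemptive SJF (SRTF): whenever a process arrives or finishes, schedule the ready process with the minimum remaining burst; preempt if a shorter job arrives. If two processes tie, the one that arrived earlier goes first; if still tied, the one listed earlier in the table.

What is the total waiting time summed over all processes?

20

Timeline: | 10 0-6 | 11 6-14 | 12 14-22 |
Completion: 10=6  11=14  12=22
Turnaround (C−A): 10=6  11=14  12=22
Waiting = turnaround − burst: 10=0, 11=6, 12=14
Total waiting = 0 + 6 + 14 = 20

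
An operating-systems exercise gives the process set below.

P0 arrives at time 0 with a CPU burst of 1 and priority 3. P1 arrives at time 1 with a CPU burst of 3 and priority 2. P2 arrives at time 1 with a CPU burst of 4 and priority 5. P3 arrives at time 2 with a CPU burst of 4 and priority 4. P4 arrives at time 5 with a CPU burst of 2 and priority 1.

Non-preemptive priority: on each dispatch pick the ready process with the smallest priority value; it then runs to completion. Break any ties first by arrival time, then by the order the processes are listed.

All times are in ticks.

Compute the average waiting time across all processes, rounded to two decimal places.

2.80

Gantt: | P0 0-1 | P1 1-4 | P3 4-8 | P4 8-10 | P2 10-14 |
Completion: P0=1  P1=4  P2=14  P3=8  P4=10
Turnaround (C−A): P0=1  P1=3  P2=13  P3=6  P4=5
Waiting times: P0=0, P1=0, P2=9, P3=2, P4=3
Average waiting = (0+0+9+2+3) / 5 = 14/5 = 2.80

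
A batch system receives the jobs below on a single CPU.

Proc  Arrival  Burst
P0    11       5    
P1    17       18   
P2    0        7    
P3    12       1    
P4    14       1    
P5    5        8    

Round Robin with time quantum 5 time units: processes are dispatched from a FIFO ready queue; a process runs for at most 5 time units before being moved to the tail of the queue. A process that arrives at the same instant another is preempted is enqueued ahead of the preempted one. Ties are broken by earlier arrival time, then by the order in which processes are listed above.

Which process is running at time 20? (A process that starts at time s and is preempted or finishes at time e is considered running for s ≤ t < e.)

P3

Timeline: | P2 0-5 | P5 5-10 | P2 10-12 | P5 12-15 | P0 15-20 | P3 20-21 | P4 21-22 | P1 22-40 |
Completion: P0=20  P1=40  P2=12  P3=21  P4=22  P5=15
Turnaround (C−A): P0=9  P1=23  P2=12  P3=9  P4=8  P5=10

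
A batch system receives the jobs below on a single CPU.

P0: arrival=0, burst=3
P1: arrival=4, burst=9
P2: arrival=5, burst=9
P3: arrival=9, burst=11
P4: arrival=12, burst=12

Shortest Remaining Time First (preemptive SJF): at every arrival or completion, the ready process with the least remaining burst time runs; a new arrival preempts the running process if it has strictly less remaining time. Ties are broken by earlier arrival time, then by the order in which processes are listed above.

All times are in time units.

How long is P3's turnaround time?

Schedule: | P0 0-3 | idle 3-4 | P1 4-13 | P2 13-22 | P3 22-33 | P4 33-45 |
Completion: P0=3  P1=13  P2=22  P3=33  P4=45
Turnaround(P3) = completion − arrival = 33 − 9 = 24

24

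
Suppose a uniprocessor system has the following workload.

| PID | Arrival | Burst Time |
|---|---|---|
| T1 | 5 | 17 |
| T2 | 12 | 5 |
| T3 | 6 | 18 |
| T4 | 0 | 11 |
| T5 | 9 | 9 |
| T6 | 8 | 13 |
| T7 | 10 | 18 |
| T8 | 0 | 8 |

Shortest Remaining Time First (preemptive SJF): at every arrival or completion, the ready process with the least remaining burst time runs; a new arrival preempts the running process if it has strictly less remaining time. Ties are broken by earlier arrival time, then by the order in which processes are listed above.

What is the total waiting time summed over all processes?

221

Schedule: | T8 0-8 | T4 8-9 | T5 9-12 | T2 12-17 | T5 17-23 | T4 23-33 | T6 33-46 | T1 46-63 | T3 63-81 | T7 81-99 |
Completion: T1=63  T2=17  T3=81  T4=33  T5=23  T6=46  T7=99  T8=8
Turnaround (C−A): T1=58  T2=5  T3=75  T4=33  T5=14  T6=38  T7=89  T8=8
Waiting = turnaround − burst: T1=41, T2=0, T3=57, T4=22, T5=5, T6=25, T7=71, T8=0
Total waiting = 41 + 0 + 57 + 22 + 5 + 25 + 71 + 0 = 221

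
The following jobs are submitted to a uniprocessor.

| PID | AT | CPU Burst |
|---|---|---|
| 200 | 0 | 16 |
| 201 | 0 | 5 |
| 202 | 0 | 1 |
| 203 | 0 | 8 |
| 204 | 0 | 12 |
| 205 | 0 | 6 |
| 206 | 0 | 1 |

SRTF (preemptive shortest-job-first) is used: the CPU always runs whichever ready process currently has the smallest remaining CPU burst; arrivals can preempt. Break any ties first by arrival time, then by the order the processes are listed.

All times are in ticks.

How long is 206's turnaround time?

2

Gantt: | 202 0-1 | 206 1-2 | 201 2-7 | 205 7-13 | 203 13-21 | 204 21-33 | 200 33-49 |
Completion: 200=49  201=7  202=1  203=21  204=33  205=13  206=2
Turnaround (C−A): 200=49  201=7  202=1  203=21  204=33  205=13  206=2
Turnaround(206) = completion − arrival = 2 − 0 = 2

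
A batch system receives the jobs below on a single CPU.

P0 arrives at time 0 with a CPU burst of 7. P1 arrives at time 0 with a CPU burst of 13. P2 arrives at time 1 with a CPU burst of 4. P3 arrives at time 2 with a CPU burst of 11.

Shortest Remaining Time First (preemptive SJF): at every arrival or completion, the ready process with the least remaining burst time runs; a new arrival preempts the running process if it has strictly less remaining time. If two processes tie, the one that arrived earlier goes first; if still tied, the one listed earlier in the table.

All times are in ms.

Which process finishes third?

Gantt: | P0 0-1 | P2 1-5 | P0 5-11 | P3 11-22 | P1 22-35 |
Completion: P0=11  P1=35  P2=5  P3=22
Finish order: P2 → P0 → P3 → P1

P3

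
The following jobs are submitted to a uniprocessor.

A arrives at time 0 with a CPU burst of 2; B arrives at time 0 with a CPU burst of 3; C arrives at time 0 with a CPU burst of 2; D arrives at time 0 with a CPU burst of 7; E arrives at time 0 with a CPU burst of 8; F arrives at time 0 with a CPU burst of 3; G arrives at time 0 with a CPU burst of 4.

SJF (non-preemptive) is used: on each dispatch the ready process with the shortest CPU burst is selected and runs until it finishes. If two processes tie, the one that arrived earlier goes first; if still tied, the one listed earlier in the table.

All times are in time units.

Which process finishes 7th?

Schedule: | A 0-2 | C 2-4 | B 4-7 | F 7-10 | G 10-14 | D 14-21 | E 21-29 |
Completion: A=2  B=7  C=4  D=21  E=29  F=10  G=14
Turnaround (C−A): A=2  B=7  C=4  D=21  E=29  F=10  G=14
Finish order: A → C → B → F → G → D → E

E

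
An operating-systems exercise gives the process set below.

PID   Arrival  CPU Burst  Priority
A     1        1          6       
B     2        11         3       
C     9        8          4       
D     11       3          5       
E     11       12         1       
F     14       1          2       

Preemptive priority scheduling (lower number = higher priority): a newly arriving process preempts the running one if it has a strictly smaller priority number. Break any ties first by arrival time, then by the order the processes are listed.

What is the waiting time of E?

Timeline: | idle 0-1 | A 1-2 | B 2-11 | E 11-23 | F 23-24 | B 24-26 | C 26-34 | D 34-37 |
Completion: A=2  B=26  C=34  D=37  E=23  F=24
Waiting(E) = turnaround − burst = 12 − 12 = 0

0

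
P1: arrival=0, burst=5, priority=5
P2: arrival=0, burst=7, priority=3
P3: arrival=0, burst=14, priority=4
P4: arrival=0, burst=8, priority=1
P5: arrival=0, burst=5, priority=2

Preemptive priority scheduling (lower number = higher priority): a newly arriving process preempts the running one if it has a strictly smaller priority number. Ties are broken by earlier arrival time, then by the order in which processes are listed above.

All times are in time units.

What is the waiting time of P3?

Gantt: | P4 0-8 | P5 8-13 | P2 13-20 | P3 20-34 | P1 34-39 |
Completion: P1=39  P2=20  P3=34  P4=8  P5=13
Turnaround (C−A): P1=39  P2=20  P3=34  P4=8  P5=13
Waiting(P3) = turnaround − burst = 34 − 14 = 20

20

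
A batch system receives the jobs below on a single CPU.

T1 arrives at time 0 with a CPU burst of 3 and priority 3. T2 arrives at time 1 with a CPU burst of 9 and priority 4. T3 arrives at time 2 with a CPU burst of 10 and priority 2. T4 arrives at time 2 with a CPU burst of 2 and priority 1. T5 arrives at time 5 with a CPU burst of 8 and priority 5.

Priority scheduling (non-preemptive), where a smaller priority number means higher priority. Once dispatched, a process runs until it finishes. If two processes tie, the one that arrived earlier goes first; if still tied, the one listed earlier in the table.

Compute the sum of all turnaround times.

69

Timeline: | T1 0-3 | T4 3-5 | T3 5-15 | T2 15-24 | T5 24-32 |
Completion: T1=3  T2=24  T3=15  T4=5  T5=32
Turnaround = completion − arrival: T1=3, T2=23, T3=13, T4=3, T5=27
Total turnaround = 3 + 23 + 13 + 3 + 27 = 69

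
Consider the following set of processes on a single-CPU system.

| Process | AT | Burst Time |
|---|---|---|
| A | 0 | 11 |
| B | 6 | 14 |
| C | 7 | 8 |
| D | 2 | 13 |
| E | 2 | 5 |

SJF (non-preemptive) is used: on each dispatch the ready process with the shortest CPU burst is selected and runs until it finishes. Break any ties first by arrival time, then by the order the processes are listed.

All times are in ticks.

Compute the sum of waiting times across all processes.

Gantt: | A 0-11 | E 11-16 | C 16-24 | D 24-37 | B 37-51 |
Completion: A=11  B=51  C=24  D=37  E=16
Turnaround (C−A): A=11  B=45  C=17  D=35  E=14
Waiting = turnaround − burst: A=0, B=31, C=9, D=22, E=9
Total waiting = 0 + 31 + 9 + 22 + 9 = 71

71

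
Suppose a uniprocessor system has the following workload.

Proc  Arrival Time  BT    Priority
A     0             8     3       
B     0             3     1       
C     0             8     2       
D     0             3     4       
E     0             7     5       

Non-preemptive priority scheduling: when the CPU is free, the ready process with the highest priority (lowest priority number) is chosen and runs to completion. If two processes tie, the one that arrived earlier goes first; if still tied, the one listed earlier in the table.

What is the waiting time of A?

11

Schedule: | B 0-3 | C 3-11 | A 11-19 | D 19-22 | E 22-29 |
Completion: A=19  B=3  C=11  D=22  E=29
Turnaround (C−A): A=19  B=3  C=11  D=22  E=29
Waiting(A) = turnaround − burst = 19 − 8 = 11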